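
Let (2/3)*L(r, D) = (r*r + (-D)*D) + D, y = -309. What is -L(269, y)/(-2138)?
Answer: -70287/4276 ≈ -16.438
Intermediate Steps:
L(r, D) = -3*D**2/2 + 3*D/2 + 3*r**2/2 (L(r, D) = 3*((r*r + (-D)*D) + D)/2 = 3*((r**2 - D**2) + D)/2 = 3*(D + r**2 - D**2)/2 = -3*D**2/2 + 3*D/2 + 3*r**2/2)
-L(269, y)/(-2138) = -(-3/2*(-309)**2 + (3/2)*(-309) + (3/2)*269**2)/(-2138) = -(-3/2*95481 - 927/2 + (3/2)*72361)*(-1)/2138 = -(-286443/2 - 927/2 + 217083/2)*(-1)/2138 = -(-70287)*(-1)/(2*2138) = -1*70287/4276 = -70287/4276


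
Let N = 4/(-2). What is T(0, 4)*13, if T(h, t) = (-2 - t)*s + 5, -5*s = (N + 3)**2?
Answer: 403/5 ≈ 80.600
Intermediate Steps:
N = -2 (N = 4*(-1/2) = -2)
s = -1/5 (s = -(-2 + 3)**2/5 = -1/5*1**2 = -1/5*1 = -1/5 ≈ -0.20000)
T(h, t) = 27/5 + t/5 (T(h, t) = (-2 - t)*(-1/5) + 5 = (2/5 + t/5) + 5 = 27/5 + t/5)
T(0, 4)*13 = (27/5 + (1/5)*4)*13 = (27/5 + 4/5)*13 = (31/5)*13 = 403/5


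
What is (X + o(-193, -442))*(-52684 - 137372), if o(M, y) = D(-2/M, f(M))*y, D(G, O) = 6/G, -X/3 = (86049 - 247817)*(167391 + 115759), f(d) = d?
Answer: -26116273779594192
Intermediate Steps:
X = 137413827600 (X = -3*(86049 - 247817)*(167391 + 115759) = -(-485304)*283150 = -3*(-45804609200) = 137413827600)
o(M, y) = -3*M*y (o(M, y) = (6/((-2/M)))*y = (6*(-M/2))*y = (-3*M)*y = -3*M*y)
(X + o(-193, -442))*(-52684 - 137372) = (137413827600 - 3*(-193)*(-442))*(-52684 - 137372) = (137413827600 - 255918)*(-190056) = 137413571682*(-190056) = -26116273779594192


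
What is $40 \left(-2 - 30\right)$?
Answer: $-1280$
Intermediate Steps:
$40 \left(-2 - 30\right) = 40 \left(-32\right) = -1280$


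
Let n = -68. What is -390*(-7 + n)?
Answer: 29250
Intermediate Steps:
-390*(-7 + n) = -390*(-7 - 68) = -390*(-75) = 29250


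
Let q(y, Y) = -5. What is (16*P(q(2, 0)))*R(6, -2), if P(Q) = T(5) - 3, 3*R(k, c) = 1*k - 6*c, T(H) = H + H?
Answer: 672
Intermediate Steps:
T(H) = 2*H
R(k, c) = -2*c + k/3 (R(k, c) = (1*k - 6*c)/3 = (k - 6*c)/3 = -2*c + k/3)
P(Q) = 7 (P(Q) = 2*5 - 3 = 10 - 3 = 7)
(16*P(q(2, 0)))*R(6, -2) = (16*7)*(-2*(-2) + (⅓)*6) = 112*(4 + 2) = 112*6 = 672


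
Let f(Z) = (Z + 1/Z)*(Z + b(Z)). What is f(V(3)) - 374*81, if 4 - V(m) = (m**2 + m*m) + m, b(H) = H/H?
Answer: -510358/17 ≈ -30021.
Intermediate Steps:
b(H) = 1
V(m) = 4 - m - 2*m**2 (V(m) = 4 - ((m**2 + m*m) + m) = 4 - ((m**2 + m**2) + m) = 4 - (2*m**2 + m) = 4 - (m + 2*m**2) = 4 + (-m - 2*m**2) = 4 - m - 2*m**2)
f(Z) = (1 + Z)*(Z + 1/Z) (f(Z) = (Z + 1/Z)*(Z + 1) = (Z + 1/Z)*(1 + Z) = (1 + Z)*(Z + 1/Z))
f(V(3)) - 374*81 = (1 + (4 - 1*3 - 2*3**2) + 1/(4 - 1*3 - 2*3**2) + (4 - 1*3 - 2*3**2)**2) - 374*81 = (1 + (4 - 3 - 2*9) + 1/(4 - 3 - 2*9) + (4 - 3 - 2*9)**2) - 30294 = (1 + (4 - 3 - 18) + 1/(4 - 3 - 18) + (4 - 3 - 18)**2) - 30294 = (1 - 17 + 1/(-17) + (-17)**2) - 30294 = (1 - 17 - 1/17 + 289) - 30294 = 4640/17 - 30294 = -510358/17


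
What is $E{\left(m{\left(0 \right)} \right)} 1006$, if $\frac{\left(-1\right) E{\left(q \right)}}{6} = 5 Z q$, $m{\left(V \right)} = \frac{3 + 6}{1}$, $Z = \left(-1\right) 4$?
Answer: $1086480$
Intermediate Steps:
$Z = -4$
$m{\left(V \right)} = 9$ ($m{\left(V \right)} = 9 \cdot 1 = 9$)
$E{\left(q \right)} = 120 q$ ($E{\left(q \right)} = - 6 \cdot 5 \left(-4\right) q = - 6 \left(- 20 q\right) = 120 q$)
$E{\left(m{\left(0 \right)} \right)} 1006 = 120 \cdot 9 \cdot 1006 = 1080 \cdot 1006 = 1086480$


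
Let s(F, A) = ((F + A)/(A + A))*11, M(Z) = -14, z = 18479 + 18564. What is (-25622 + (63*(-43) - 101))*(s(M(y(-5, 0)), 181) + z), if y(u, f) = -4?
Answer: -190656505048/181 ≈ -1.0534e+9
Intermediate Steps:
z = 37043
s(F, A) = 11*(A + F)/(2*A) (s(F, A) = ((A + F)/((2*A)))*11 = ((A + F)*(1/(2*A)))*11 = ((A + F)/(2*A))*11 = 11*(A + F)/(2*A))
(-25622 + (63*(-43) - 101))*(s(M(y(-5, 0)), 181) + z) = (-25622 + (63*(-43) - 101))*((11/2)*(181 - 14)/181 + 37043) = (-25622 + (-2709 - 101))*((11/2)*(1/181)*167 + 37043) = (-25622 - 2810)*(1837/362 + 37043) = -28432*13411403/362 = -190656505048/181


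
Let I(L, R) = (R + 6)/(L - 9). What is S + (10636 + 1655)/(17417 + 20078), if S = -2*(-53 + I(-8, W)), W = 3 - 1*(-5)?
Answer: 68824797/637415 ≈ 107.97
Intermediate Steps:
W = 8 (W = 3 + 5 = 8)
I(L, R) = (6 + R)/(-9 + L)
S = 1830/17 (S = -2*(-53 + (6 + 8)/(-9 - 8)) = -2*(-53 + 14/(-17)) = -2*(-53 - 1/17*14) = -2*(-53 - 14/17) = -2*(-915/17) = 1830/17 ≈ 107.65)
S + (10636 + 1655)/(17417 + 20078) = 1830/17 + (10636 + 1655)/(17417 + 20078) = 1830/17 + 12291/37495 = 68824797/637415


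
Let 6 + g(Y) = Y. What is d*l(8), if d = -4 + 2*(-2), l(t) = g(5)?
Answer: 8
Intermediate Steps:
g(Y) = -6 + Y
l(t) = -1 (l(t) = -6 + 5 = -1)
d = -8 (d = -4 - 4 = -8)
d*l(8) = -8*(-1) = 8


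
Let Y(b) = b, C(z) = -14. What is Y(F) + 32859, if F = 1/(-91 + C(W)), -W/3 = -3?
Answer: 3450194/105 ≈ 32859.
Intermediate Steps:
W = 9 (W = -3*(-3) = 9)
F = -1/105 (F = 1/(-91 - 14) = 1/(-105) = -1/105 ≈ -0.0095238)
Y(F) + 32859 = -1/105 + 32859 = 3450194/105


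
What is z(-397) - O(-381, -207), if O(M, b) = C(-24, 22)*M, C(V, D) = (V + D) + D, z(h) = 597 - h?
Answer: 8614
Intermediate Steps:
C(V, D) = V + 2*D (C(V, D) = (D + V) + D = V + 2*D)
O(M, b) = 20*M (O(M, b) = (-24 + 2*22)*M = (-24 + 44)*M = 20*M)
z(-397) - O(-381, -207) = (597 - 1*(-397)) - 20*(-381) = (597 + 397) - 1*(-7620) = 994 + 7620 = 8614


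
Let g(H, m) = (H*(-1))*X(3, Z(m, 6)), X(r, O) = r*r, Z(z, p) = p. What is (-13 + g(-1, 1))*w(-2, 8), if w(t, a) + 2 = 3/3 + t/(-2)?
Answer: 0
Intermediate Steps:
w(t, a) = -1 - t/2 (w(t, a) = -2 + (3/3 + t/(-2)) = -2 + (3*(⅓) + t*(-½)) = -2 + (1 - t/2) = -1 - t/2)
X(r, O) = r²
g(H, m) = -9*H (g(H, m) = (H*(-1))*3² = -H*9 = -9*H)
(-13 + g(-1, 1))*w(-2, 8) = (-13 - 9*(-1))*(-1 - ½*(-2)) = (-13 + 9)*(-1 + 1) = -4*0 = 0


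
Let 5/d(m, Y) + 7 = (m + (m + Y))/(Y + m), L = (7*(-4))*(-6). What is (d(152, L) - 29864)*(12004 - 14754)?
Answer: 18150396000/221 ≈ 8.2129e+7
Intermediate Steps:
L = 168 (L = -28*(-6) = 168)
d(m, Y) = 5/(-7 + (Y + 2*m)/(Y + m)) (d(m, Y) = 5/(-7 + (m + (m + Y))/(Y + m)) = 5/(-7 + (m + (Y + m))/(Y + m)) = 5/(-7 + (Y + 2*m)/(Y + m)))
(d(152, L) - 29864)*(12004 - 14754) = (5*(-1*168 - 1*152)/(5*152 + 6*168) - 29864)*(12004 - 14754) = (5*(-168 - 152)/(760 + 1008) - 29864)*(-2750) = (5*(-320)/1768 - 29864)*(-2750) = (5*(1/1768)*(-320) - 29864)*(-2750) = (-200/221 - 29864)*(-2750) = -6600144/221*(-2750) = 18150396000/221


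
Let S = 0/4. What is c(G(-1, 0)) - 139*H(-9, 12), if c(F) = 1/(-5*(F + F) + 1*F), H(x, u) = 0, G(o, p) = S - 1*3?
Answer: 1/27 ≈ 0.037037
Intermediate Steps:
S = 0 (S = 0*(¼) = 0)
G(o, p) = -3 (G(o, p) = 0 - 1*3 = 0 - 3 = -3)
c(F) = -1/(9*F) (c(F) = 1/(-10*F + F) = 1/(-9*F) = -1/(9*F))
c(G(-1, 0)) - 139*H(-9, 12) = -⅑/(-3) - 139*0 = -⅑*(-⅓) + 0 = 1/27 + 0 = 1/27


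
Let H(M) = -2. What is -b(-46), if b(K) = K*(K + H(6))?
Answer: -2208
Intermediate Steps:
b(K) = K*(-2 + K) (b(K) = K*(K - 2) = K*(-2 + K))
-b(-46) = -(-46)*(-2 - 46) = -(-46)*(-48) = -1*2208 = -2208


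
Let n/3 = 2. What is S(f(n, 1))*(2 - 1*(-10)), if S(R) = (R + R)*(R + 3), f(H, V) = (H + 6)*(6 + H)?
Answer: 508032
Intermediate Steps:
n = 6 (n = 3*2 = 6)
f(H, V) = (6 + H)**2 (f(H, V) = (6 + H)*(6 + H) = (6 + H)**2)
S(R) = 2*R*(3 + R) (S(R) = (2*R)*(3 + R) = 2*R*(3 + R))
S(f(n, 1))*(2 - 1*(-10)) = (2*(6 + 6)**2*(3 + (6 + 6)**2))*(2 - 1*(-10)) = (2*12**2*(3 + 12**2))*(2 + 10) = (2*144*(3 + 144))*12 = (2*144*147)*12 = 42336*12 = 508032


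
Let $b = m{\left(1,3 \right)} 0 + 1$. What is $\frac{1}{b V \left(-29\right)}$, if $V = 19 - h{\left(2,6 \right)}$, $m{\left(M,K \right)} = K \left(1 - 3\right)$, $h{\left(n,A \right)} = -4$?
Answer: $- \frac{1}{667} \approx -0.0014993$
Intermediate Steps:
$m{\left(M,K \right)} = - 2 K$ ($m{\left(M,K \right)} = K \left(-2\right) = - 2 K$)
$V = 23$ ($V = 19 - -4 = 19 + 4 = 23$)
$b = 1$ ($b = \left(-2\right) 3 \cdot 0 + 1 = \left(-6\right) 0 + 1 = 0 + 1 = 1$)
$\frac{1}{b V \left(-29\right)} = \frac{1}{1 \cdot 23 \left(-29\right)} = \frac{1}{23 \left(-29\right)} = \frac{1}{-667} = - \frac{1}{667}$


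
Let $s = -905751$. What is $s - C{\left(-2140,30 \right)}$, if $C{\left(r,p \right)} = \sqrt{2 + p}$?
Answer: $-905751 - 4 \sqrt{2} \approx -9.0576 \cdot 10^{5}$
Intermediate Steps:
$s - C{\left(-2140,30 \right)} = -905751 - \sqrt{2 + 30} = -905751 - \sqrt{32} = -905751 - 4 \sqrt{2}$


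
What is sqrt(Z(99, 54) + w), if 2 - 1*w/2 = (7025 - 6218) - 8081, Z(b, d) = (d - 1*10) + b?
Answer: sqrt(14695) ≈ 121.22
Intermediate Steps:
Z(b, d) = -10 + b + d (Z(b, d) = (d - 10) + b = (-10 + d) + b = -10 + b + d)
w = 14552 (w = 4 - 2*((7025 - 6218) - 8081) = 4 - 2*(807 - 8081) = 4 - 2*(-7274) = 4 + 14548 = 14552)
sqrt(Z(99, 54) + w) = sqrt((-10 + 99 + 54) + 14552) = sqrt(143 + 14552) = sqrt(14695)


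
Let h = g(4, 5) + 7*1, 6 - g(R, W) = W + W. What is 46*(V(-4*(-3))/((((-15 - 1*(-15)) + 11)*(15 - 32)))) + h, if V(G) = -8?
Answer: 929/187 ≈ 4.9679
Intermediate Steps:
g(R, W) = 6 - 2*W (g(R, W) = 6 - (W + W) = 6 - 2*W)
h = 3 (h = (6 - 2*5) + 7*1 = (6 - 10) + 7 = -4 + 7 = 3)
46*(V(-4*(-3))/((((-15 - 1*(-15)) + 11)*(15 - 32)))) + h = 46*(-8*1/((15 - 32)*((-15 - 1*(-15)) + 11))) + 3 = 46*(-8*(-1/(17*((-15 + 15) + 11)))) + 3 = 46*(-8*(-1/(17*(0 + 11)))) + 3 = 46*(-8/(11*(-17))) + 3 = 46*(-8/(-187)) + 3 = 46*(-8*(-1/187)) + 3 = 46*(8/187) + 3 = 368/187 + 3 = 929/187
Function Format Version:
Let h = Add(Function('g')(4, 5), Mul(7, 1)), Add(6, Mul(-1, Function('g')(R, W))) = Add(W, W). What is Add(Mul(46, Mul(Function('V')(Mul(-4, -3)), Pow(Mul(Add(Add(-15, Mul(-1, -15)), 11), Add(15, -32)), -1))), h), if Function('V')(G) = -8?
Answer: Rational(929, 187) ≈ 4.9679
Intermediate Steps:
Function('g')(R, W) = Add(6, Mul(-2, W)) (Function('g')(R, W) = Add(6, Mul(-1, Add(W, W))) = Add(6, Mul(-1, Mul(2, W))) = Add(6, Mul(-2, W)))
h = 3 (h = Add(Add(6, Mul(-2, 5)), Mul(7, 1)) = Add(Add(6, -10), 7) = Add(-4, 7) = 3)
Add(Mul(46, Mul(Function('V')(Mul(-4, -3)), Pow(Mul(Add(Add(-15, Mul(-1, -15)), 11), Add(15, -32)), -1))), h) = Add(Mul(46, Mul(-8, Pow(Mul(Add(Add(-15, Mul(-1, -15)), 11), Add(15, -32)), -1))), 3) = Add(Mul(46, Mul(-8, Pow(Mul(Add(Add(-15, 15), 11), -17), -1))), 3) = Add(Mul(46, Mul(-8, Pow(Mul(Add(0, 11), -17), -1))), 3) = Add(Mul(46, Mul(-8, Pow(Mul(11, -17), -1))), 3) = Add(Mul(46, Mul(-8, Pow(-187, -1))), 3) = Add(Mul(46, Mul(-8, Rational(-1, 187))), 3) = Add(Mul(46, Rational(8, 187)), 3) = Add(Rational(368, 187), 3) = Rational(929, 187)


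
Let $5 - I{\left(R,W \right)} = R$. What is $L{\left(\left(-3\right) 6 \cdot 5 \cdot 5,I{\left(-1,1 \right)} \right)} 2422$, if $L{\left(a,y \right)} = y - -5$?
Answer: $26642$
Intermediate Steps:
$I{\left(R,W \right)} = 5 - R$
$L{\left(a,y \right)} = 5 + y$ ($L{\left(a,y \right)} = y + 5 = 5 + y$)
$L{\left(\left(-3\right) 6 \cdot 5 \cdot 5,I{\left(-1,1 \right)} \right)} 2422 = \left(5 + \left(5 - -1\right)\right) 2422 = \left(5 + \left(5 + 1\right)\right) 2422 = \left(5 + 6\right) 2422 = 11 \cdot 2422 = 26642$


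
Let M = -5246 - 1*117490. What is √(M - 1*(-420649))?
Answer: √297913 ≈ 545.81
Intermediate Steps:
M = -122736 (M = -5246 - 117490 = -122736)
√(M - 1*(-420649)) = √(-122736 - 1*(-420649)) = √(-122736 + 420649) = √297913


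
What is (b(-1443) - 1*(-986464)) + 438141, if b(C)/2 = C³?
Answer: -6007946009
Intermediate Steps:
b(C) = 2*C³
(b(-1443) - 1*(-986464)) + 438141 = (2*(-1443)³ - 1*(-986464)) + 438141 = (2*(-3004685307) + 986464) + 438141 = (-6009370614 + 986464) + 438141 = -6008384150 + 438141 = -6007946009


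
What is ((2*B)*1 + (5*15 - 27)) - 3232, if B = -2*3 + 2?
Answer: -3192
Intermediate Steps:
B = -4 (B = -6 + 2 = -4)
((2*B)*1 + (5*15 - 27)) - 3232 = ((2*(-4))*1 + (5*15 - 27)) - 3232 = (-8*1 + (75 - 27)) - 3232 = (-8 + 48) - 3232 = 40 - 3232 = -3192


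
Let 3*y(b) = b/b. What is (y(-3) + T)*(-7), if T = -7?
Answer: 140/3 ≈ 46.667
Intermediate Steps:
y(b) = 1/3 (y(b) = (b/b)/3 = (1/3)*1 = 1/3)
(y(-3) + T)*(-7) = (1/3 - 7)*(-7) = -20/3*(-7) = 140/3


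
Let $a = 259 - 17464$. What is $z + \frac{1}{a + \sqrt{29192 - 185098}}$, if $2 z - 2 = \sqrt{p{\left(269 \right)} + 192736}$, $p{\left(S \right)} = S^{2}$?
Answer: $\frac{296150726}{296167931} + \frac{\sqrt{265097}}{2} - \frac{i \sqrt{155906}}{296167931} \approx 258.44 - 1.3332 \cdot 10^{-6} i$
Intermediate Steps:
$a = -17205$ ($a = 259 - 17464 = -17205$)
$z = 1 + \frac{\sqrt{265097}}{2}$ ($z = 1 + \frac{\sqrt{269^{2} + 192736}}{2} = 1 + \frac{\sqrt{72361 + 192736}}{2} = 1 + \frac{\sqrt{265097}}{2} \approx 258.44$)
$z + \frac{1}{a + \sqrt{29192 - 185098}} = \left(1 + \frac{\sqrt{265097}}{2}\right) + \frac{1}{-17205 + \sqrt{29192 - 185098}} = \left(1 + \frac{\sqrt{265097}}{2}\right) + \frac{1}{-17205 + \sqrt{-155906}} = \left(1 + \frac{\sqrt{265097}}{2}\right) + \frac{1}{-17205 + i \sqrt{155906}} = 1 + \frac{1}{-17205 + i \sqrt{155906}} + \frac{\sqrt{265097}}{2}$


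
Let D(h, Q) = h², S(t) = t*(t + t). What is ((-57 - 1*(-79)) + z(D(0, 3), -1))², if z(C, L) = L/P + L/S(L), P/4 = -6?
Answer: 267289/576 ≈ 464.04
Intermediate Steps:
S(t) = 2*t² (S(t) = t*(2*t) = 2*t²)
P = -24 (P = 4*(-6) = -24)
z(C, L) = 1/(2*L) - L/24 (z(C, L) = L/(-24) + L/((2*L²)) = L*(-1/24) + L*(1/(2*L²)) = -L/24 + 1/(2*L) = 1/(2*L) - L/24)
((-57 - 1*(-79)) + z(D(0, 3), -1))² = ((-57 - 1*(-79)) + (1/24)*(12 - 1*(-1)²)/(-1))² = ((-57 + 79) + (1/24)*(-1)*(12 - 1*1))² = (22 + (1/24)*(-1)*(12 - 1))² = (22 + (1/24)*(-1)*11)² = (22 - 11/24)² = (517/24)² = 267289/576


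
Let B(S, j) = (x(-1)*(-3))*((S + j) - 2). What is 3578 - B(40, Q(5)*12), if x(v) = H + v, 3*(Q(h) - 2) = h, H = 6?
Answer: 4808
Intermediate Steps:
Q(h) = 2 + h/3
x(v) = 6 + v
B(S, j) = 30 - 15*S - 15*j (B(S, j) = ((6 - 1)*(-3))*((S + j) - 2) = (5*(-3))*(-2 + S + j) = -15*(-2 + S + j) = 30 - 15*S - 15*j)
3578 - B(40, Q(5)*12) = 3578 - (30 - 15*40 - 15*(2 + (1/3)*5)*12) = 3578 - (30 - 600 - 15*(2 + 5/3)*12) = 3578 - (30 - 600 - 55*12) = 3578 - (30 - 600 - 15*44) = 3578 - (30 - 600 - 660) = 3578 - 1*(-1230) = 3578 + 1230 = 4808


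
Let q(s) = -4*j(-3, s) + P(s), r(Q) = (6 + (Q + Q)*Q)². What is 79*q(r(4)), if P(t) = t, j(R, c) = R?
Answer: 115024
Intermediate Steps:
r(Q) = (6 + 2*Q²)² (r(Q) = (6 + (2*Q)*Q)² = (6 + 2*Q²)²)
q(s) = 12 + s (q(s) = -4*(-3) + s = 12 + s)
79*q(r(4)) = 79*(12 + 4*(3 + 4²)²) = 79*(12 + 4*(3 + 16)²) = 79*(12 + 4*19²) = 79*(12 + 4*361) = 79*(12 + 1444) = 79*1456 = 115024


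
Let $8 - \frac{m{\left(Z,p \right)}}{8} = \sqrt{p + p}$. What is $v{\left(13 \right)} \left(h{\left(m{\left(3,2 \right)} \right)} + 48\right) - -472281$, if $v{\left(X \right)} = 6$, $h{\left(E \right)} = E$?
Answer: $472857$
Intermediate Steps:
$m{\left(Z,p \right)} = 64 - 8 \sqrt{2} \sqrt{p}$ ($m{\left(Z,p \right)} = 64 - 8 \sqrt{p + p} = 64 - 8 \sqrt{2 p} = 64 - 8 \sqrt{2} \sqrt{p}$)
$v{\left(13 \right)} \left(h{\left(m{\left(3,2 \right)} \right)} + 48\right) - -472281 = 6 \left(\left(64 - 8 \sqrt{2} \sqrt{2}\right) + 48\right) - -472281 = 6 \left(\left(64 - 16\right) + 48\right) + 472281 = 6 \left(48 + 48\right) + 472281 = 6 \cdot 96 + 472281 = 576 + 472281 = 472857$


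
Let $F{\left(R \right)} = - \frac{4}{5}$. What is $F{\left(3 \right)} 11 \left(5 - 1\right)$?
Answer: $- \frac{176}{5} \approx -35.2$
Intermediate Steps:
$F{\left(R \right)} = - \frac{4}{5}$ ($F{\left(R \right)} = \left(-4\right) \frac{1}{5} = - \frac{4}{5}$)
$F{\left(3 \right)} 11 \left(5 - 1\right) = \left(- \frac{4}{5}\right) 11 \left(5 - 1\right) = - \frac{44 \left(5 - 1\right)}{5} = \left(- \frac{44}{5}\right) 4 = - \frac{176}{5}$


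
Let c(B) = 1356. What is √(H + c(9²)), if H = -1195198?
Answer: I*√1193842 ≈ 1092.6*I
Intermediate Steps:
√(H + c(9²)) = √(-1195198 + 1356) = √(-1193842) = I*√1193842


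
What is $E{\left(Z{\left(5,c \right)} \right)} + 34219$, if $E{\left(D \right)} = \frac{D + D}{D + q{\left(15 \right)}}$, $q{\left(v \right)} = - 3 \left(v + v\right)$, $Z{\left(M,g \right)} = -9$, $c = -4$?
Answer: $\frac{376411}{11} \approx 34219.0$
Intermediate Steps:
$q{\left(v \right)} = - 6 v$ ($q{\left(v \right)} = - 3 \cdot 2 v = - 6 v$)
$E{\left(D \right)} = \frac{2 D}{-90 + D}$ ($E{\left(D \right)} = \frac{D + D}{D - 90} = \frac{2 D}{D - 90} = \frac{2 D}{-90 + D}$)
$E{\left(Z{\left(5,c \right)} \right)} + 34219 = 2 \left(-9\right) \frac{1}{-90 - 9} + 34219 = 2 \left(-9\right) \frac{1}{-99} + 34219 = 2 \left(-9\right) \left(- \frac{1}{99}\right) + 34219 = \frac{2}{11} + 34219 = \frac{376411}{11}$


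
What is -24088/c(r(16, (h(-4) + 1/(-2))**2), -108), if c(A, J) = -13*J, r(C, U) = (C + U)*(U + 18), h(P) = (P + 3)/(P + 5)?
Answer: -6022/351 ≈ -17.157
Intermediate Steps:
h(P) = (3 + P)/(5 + P)
r(C, U) = (18 + U)*(C + U) (r(C, U) = (C + U)*(18 + U) = (18 + U)*(C + U))
-24088/c(r(16, (h(-4) + 1/(-2))**2), -108) = -24088/((-13*(-108))) = -24088/1404 = -24088*1/1404 = -6022/351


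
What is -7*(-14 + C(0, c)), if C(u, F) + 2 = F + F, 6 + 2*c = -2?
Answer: 168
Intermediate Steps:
c = -4 (c = -3 + (½)*(-2) = -3 - 1 = -4)
C(u, F) = -2 + 2*F (C(u, F) = -2 + (F + F) = -2 + 2*F)
-7*(-14 + C(0, c)) = -7*(-14 + (-2 + 2*(-4))) = -7*(-14 + (-2 - 8)) = -7*(-14 - 10) = -7*(-24) = 168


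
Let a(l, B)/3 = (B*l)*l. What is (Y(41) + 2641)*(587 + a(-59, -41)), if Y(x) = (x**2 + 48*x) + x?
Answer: -2706983656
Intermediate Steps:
a(l, B) = 3*B*l**2 (a(l, B) = 3*((B*l)*l) = 3*(B*l**2) = 3*B*l**2)
Y(x) = x**2 + 49*x
(Y(41) + 2641)*(587 + a(-59, -41)) = (41*(49 + 41) + 2641)*(587 + 3*(-41)*(-59)**2) = (41*90 + 2641)*(587 + 3*(-41)*3481) = (3690 + 2641)*(587 - 428163) = 6331*(-427576) = -2706983656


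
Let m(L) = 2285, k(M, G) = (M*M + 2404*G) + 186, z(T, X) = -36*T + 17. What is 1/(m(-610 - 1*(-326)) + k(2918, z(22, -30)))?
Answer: 1/6654095 ≈ 1.5028e-7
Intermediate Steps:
z(T, X) = 17 - 36*T
k(M, G) = 186 + M**2 + 2404*G (k(M, G) = (M**2 + 2404*G) + 186 = 186 + M**2 + 2404*G)
1/(m(-610 - 1*(-326)) + k(2918, z(22, -30))) = 1/(2285 + (186 + 2918**2 + 2404*(17 - 36*22))) = 1/(2285 + (186 + 8514724 + 2404*(17 - 792))) = 1/(2285 + (186 + 8514724 + 2404*(-775))) = 1/(2285 + (186 + 8514724 - 1863100)) = 1/(2285 + 6651810) = 1/6654095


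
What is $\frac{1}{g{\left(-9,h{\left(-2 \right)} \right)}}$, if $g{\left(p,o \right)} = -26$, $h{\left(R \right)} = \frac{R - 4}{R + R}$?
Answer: $- \frac{1}{26} \approx -0.038462$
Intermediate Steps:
$h{\left(R \right)} = \frac{-4 + R}{2 R}$
$\frac{1}{g{\left(-9,h{\left(-2 \right)} \right)}} = \frac{1}{-26} = - \frac{1}{26}$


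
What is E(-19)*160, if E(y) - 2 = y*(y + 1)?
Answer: 55040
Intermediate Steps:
E(y) = 2 + y*(1 + y) (E(y) = 2 + y*(y + 1) = 2 + y*(1 + y))
E(-19)*160 = (2 - 19 + (-19)²)*160 = (2 - 19 + 361)*160 = 344*160 = 55040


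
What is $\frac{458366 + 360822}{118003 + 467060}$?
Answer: $\frac{819188}{585063} \approx 1.4002$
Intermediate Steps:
$\frac{458366 + 360822}{118003 + 467060} = \frac{819188}{585063}$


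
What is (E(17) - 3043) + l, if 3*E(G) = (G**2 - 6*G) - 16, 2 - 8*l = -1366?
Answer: -2815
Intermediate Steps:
l = 171 (l = 1/4 - 1/8*(-1366) = 1/4 + 683/4 = 171)
E(G) = -16/3 - 2*G + G**2/3 (E(G) = ((G**2 - 6*G) - 16)/3 = (-16 + G**2 - 6*G)/3 = -16/3 - 2*G + G**2/3)
(E(17) - 3043) + l = ((-16/3 - 2*17 + (1/3)*17**2) - 3043) + 171 = ((-16/3 - 34 + (1/3)*289) - 3043) + 171 = ((-16/3 - 34 + 289/3) - 3043) + 171 = (57 - 3043) + 171 = -2986 + 171 = -2815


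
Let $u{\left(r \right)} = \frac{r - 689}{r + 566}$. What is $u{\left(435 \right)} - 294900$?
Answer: $- \frac{295195154}{1001} \approx -2.949 \cdot 10^{5}$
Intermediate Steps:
$u{\left(r \right)} = \frac{-689 + r}{566 + r}$
$u{\left(435 \right)} - 294900 = \frac{-689 + 435}{566 + 435} - 294900 = \frac{1}{1001} \left(-254\right) - 294900 = - \frac{254}{1001} - 294900 = - \frac{295195154}{1001}$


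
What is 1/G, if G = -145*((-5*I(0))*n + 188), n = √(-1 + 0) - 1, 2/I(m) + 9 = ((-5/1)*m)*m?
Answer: -261/7073060 + 9*I/41023748 ≈ -3.6901e-5 + 2.1939e-7*I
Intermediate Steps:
I(m) = 2/(-9 - 5*m²) (I(m) = 2/(-9 + ((-5/1)*m)*m) = 2/(-9 + ((-5*1)*m)*m) = 2/(-9 + (-5*m)*m) = 2/(-9 - 5*m²))
n = -1 + I (n = √(-1) - 1 = I - 1 = -1 + I ≈ -1.0 + 1.0*I)
G = -243890/9 - 1450*I/9 (G = -145*((-(-10)/(9 + 5*0²))*(-1 + I) + 188) = -145*((-(-10)/(9 + 5*0))*(-1 + I) + 188) = -145*((-(-10)/(9 + 0))*(-1 + I) + 188) = -145*((-(-10)/9)*(-1 + I) + 188) = -145*((-5*(-2/9))*(-1 + I) + 188) = -145*(10*(-1 + I)/9 + 188) = -145*((-10/9 + 10*I/9) + 188) = -145*(1682/9 + 10*I/9) = -243890/9 - 1450*I/9 ≈ -27099.0 - 161.11*I)
1/G = 1/(-243890/9 - 1450*I/9) = 81*(-243890/9 + 1450*I/9)/59484434600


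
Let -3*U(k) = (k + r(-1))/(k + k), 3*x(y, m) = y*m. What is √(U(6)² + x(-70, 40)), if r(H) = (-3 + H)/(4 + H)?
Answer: I*√2721551/54 ≈ 30.55*I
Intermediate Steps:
x(y, m) = m*y/3 (x(y, m) = (y*m)/3 = (m*y)/3 = m*y/3)
r(H) = (-3 + H)/(4 + H)
U(k) = -(-4/3 + k)/(6*k) (U(k) = -(k + (-3 - 1)/(4 - 1))/(3*(k + k)) = -(k - 4/3)/(3*(2*k)) = -(k + (⅓)*(-4))*1/(2*k)/3 = -(k - 4/3)*1/(2*k)/3 = -(-4/3 + k)*1/(2*k)/3 = -(-4/3 + k)/(6*k))
√(U(6)² + x(-70, 40)) = √(((1/18)*(4 - 3*6)/6)² + (⅓)*40*(-70)) = √(((1/18)*(⅙)*(4 - 18))² - 2800/3) = √(((1/18)*(⅙)*(-14))² - 2800/3) = √((-7/54)² - 2800/3) = √(49/2916 - 2800/3) = √(-2721551/2916) = I*√2721551/54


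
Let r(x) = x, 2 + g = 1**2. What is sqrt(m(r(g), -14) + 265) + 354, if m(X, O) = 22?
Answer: 354 + sqrt(287) ≈ 370.94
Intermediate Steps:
g = -1 (g = -2 + 1**2 = -2 + 1 = -1)
sqrt(m(r(g), -14) + 265) + 354 = sqrt(22 + 265) + 354 = sqrt(287) + 354 = 354 + sqrt(287)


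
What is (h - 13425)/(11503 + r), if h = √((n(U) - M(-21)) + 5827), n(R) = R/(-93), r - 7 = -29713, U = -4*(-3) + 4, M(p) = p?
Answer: 13425/18203 - 2*√12644466/1692879 ≈ 0.73331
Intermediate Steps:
U = 16 (U = 12 + 4 = 16)
r = -29706 (r = 7 - 29713 = -29706)
n(R) = -R/93 (n(R) = R*(-1/93) = -R/93)
h = 2*√12644466/93 (h = √((-1/93*16 - 1*(-21)) + 5827) = √((-16/93 + 21) + 5827) = √(1937/93 + 5827) = √(543848/93) = 2*√12644466/93 ≈ 76.471)
(h - 13425)/(11503 + r) = (2*√12644466/93 - 13425)/(11503 - 29706) = (-13425 + 2*√12644466/93)/(-18203) = (-13425 + 2*√12644466/93)*(-1/18203) = 13425/18203 - 2*√12644466/1692879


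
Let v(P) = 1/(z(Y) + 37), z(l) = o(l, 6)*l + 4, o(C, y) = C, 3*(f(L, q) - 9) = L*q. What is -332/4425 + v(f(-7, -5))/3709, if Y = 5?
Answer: -9029687/120357050 ≈ -0.075024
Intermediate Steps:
f(L, q) = 9 + L*q/3 (f(L, q) = 9 + (L*q)/3 = 9 + L*q/3)
z(l) = 4 + l² (z(l) = l*l + 4 = l² + 4 = 4 + l²)
v(P) = 1/66 (v(P) = 1/((4 + 5²) + 37) = 1/((4 + 25) + 37) = 1/(29 + 37) = 1/66)
-332/4425 + v(f(-7, -5))/3709 = -332/4425 + (1/66)/3709 = -332*1/4425 + (1/66)*(1/3709) = -332/4425 + 1/244794 = -9029687/120357050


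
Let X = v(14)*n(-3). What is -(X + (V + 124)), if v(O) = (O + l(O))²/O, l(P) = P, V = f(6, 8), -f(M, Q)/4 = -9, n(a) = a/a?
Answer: -216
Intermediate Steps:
n(a) = 1
f(M, Q) = 36 (f(M, Q) = -4*(-9) = 36)
V = 36
v(O) = 4*O (v(O) = (O + O)²/O = (2*O)²/O = (4*O²)/O = 4*O)
X = 56 (X = (4*14)*1 = 56*1 = 56)
-(X + (V + 124)) = -(56 + (36 + 124)) = -(56 + 160) = -1*216 = -216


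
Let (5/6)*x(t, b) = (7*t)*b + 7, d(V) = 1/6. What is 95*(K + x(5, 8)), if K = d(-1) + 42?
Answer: 220343/6 ≈ 36724.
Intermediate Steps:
d(V) = ⅙
x(t, b) = 42/5 + 42*b*t/5 (x(t, b) = 6*((7*t)*b + 7)/5 = 6*(7*b*t + 7)/5 = 6*(7 + 7*b*t)/5 = 42/5 + 42*b*t/5)
K = 253/6 (K = ⅙ + 42 = 253/6 ≈ 42.167)
95*(K + x(5, 8)) = 95*(253/6 + (42/5 + (42/5)*8*5)) = 95*(253/6 + (42/5 + 336)) = 95*(253/6 + 1722/5) = 95*(11597/30) = 220343/6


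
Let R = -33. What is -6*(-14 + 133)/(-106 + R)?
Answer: 714/139 ≈ 5.1367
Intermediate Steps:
-6*(-14 + 133)/(-106 + R) = -6*(-14 + 133)/(-106 - 33) = -714/(-139) = -714*(-1)/139 = -6*(-119/139) = 714/139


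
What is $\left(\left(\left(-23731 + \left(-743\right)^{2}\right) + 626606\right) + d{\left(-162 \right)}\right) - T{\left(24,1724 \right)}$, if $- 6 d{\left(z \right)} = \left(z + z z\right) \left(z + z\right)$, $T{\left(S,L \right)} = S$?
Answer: $2563328$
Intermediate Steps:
$d{\left(z \right)} = - \frac{z \left(z + z^{2}\right)}{3}$ ($d{\left(z \right)} = - \frac{\left(z + z z\right) \left(z + z\right)}{6} = - \frac{\left(z + z^{2}\right) 2 z}{6} = - \frac{2 z \left(z + z^{2}\right)}{6} = - \frac{z \left(z + z^{2}\right)}{3}$)
$\left(\left(\left(-23731 + \left(-743\right)^{2}\right) + 626606\right) + d{\left(-162 \right)}\right) - T{\left(24,1724 \right)} = \left(\left(\left(-23731 + \left(-743\right)^{2}\right) + 626606\right) + \frac{\left(-162\right)^{2} \left(-1 - -162\right)}{3}\right) - 24 = \left(\left(\left(-23731 + 552049\right) + 626606\right) + \frac{1}{3} \cdot 26244 \left(-1 + 162\right)\right) - 24 = \left(\left(528318 + 626606\right) + \frac{1}{3} \cdot 26244 \cdot 161\right) - 24 = \left(1154924 + 1408428\right) - 24 = 2563352 - 24 = 2563328$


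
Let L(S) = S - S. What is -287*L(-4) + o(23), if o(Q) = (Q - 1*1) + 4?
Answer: 26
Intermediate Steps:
L(S) = 0
o(Q) = 3 + Q (o(Q) = (Q - 1) + 4 = (-1 + Q) + 4 = 3 + Q)
-287*L(-4) + o(23) = -287*0 + (3 + 23) = 0 + 26 = 26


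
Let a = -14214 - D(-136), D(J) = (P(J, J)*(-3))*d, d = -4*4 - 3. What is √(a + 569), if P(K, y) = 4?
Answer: I*√13873 ≈ 117.78*I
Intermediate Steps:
d = -19 (d = -16 - 3 = -19)
D(J) = 228 (D(J) = (4*(-3))*(-19) = -12*(-19) = 228)
a = -14442 (a = -14214 - 1*228 = -14214 - 228 = -14442)
√(a + 569) = √(-14442 + 569) = √(-13873) = I*√13873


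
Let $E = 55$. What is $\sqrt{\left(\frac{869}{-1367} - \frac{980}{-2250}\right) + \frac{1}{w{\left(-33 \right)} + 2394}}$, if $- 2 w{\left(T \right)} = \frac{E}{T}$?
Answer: $\frac{i \sqrt{17338284696414283}}{294636345} \approx 0.44691 i$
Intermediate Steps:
$w{\left(T \right)} = - \frac{55}{2 T}$ ($w{\left(T \right)} = - \frac{55 \frac{1}{T}}{2} = - \frac{55}{2 T}$)
$\sqrt{\left(\frac{869}{-1367} - \frac{980}{-2250}\right) + \frac{1}{w{\left(-33 \right)} + 2394}} = \sqrt{\left(\frac{869}{-1367} - \frac{980}{-2250}\right) + \frac{1}{- \frac{55}{2 \left(-33\right)} + 2394}} = \sqrt{\left(869 \left(- \frac{1}{1367}\right) - - \frac{98}{225}\right) + \frac{1}{\left(- \frac{55}{2}\right) \left(- \frac{1}{33}\right) + 2394}} = \sqrt{\left(- \frac{869}{1367} + \frac{98}{225}\right) + \frac{1}{\frac{5}{6} + 2394}} = \sqrt{- \frac{61559}{307575} + \frac{1}{\frac{14369}{6}}} = \sqrt{- \frac{61559}{307575} + \frac{6}{14369}} = \sqrt{- \frac{882695821}{4419545175}} = \frac{i \sqrt{17338284696414283}}{294636345}$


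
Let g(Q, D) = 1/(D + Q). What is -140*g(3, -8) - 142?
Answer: -114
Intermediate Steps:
-140*g(3, -8) - 142 = -140/(-8 + 3) - 142 = -140/(-5) - 142 = -140*(-⅕) - 142 = 28 - 142 = -114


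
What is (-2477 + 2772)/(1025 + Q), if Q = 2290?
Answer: 59/663 ≈ 0.088989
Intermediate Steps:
(-2477 + 2772)/(1025 + Q) = (-2477 + 2772)/(1025 + 2290) = 295/3315 = 295*(1/3315) = 59/663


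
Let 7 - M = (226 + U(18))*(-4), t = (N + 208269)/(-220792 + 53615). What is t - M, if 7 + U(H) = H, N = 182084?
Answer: -160044388/167177 ≈ -957.33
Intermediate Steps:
U(H) = -7 + H
t = -390353/167177 (t = (182084 + 208269)/(-220792 + 53615) = 390353/(-167177) = 390353*(-1/167177) = -390353/167177 ≈ -2.3350)
M = 955 (M = 7 - (226 + (-7 + 18))*(-4) = 7 - (226 + 11)*(-4) = 7 - 237*(-4) = 7 - 1*(-948) = 7 + 948 = 955)
t - M = -390353/167177 - 1*955 = -390353/167177 - 955 = -160044388/167177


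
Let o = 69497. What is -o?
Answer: -69497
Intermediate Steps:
-o = -1*69497 = -69497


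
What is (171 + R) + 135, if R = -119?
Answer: 187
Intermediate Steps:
(171 + R) + 135 = (171 - 119) + 135 = 52 + 135 = 187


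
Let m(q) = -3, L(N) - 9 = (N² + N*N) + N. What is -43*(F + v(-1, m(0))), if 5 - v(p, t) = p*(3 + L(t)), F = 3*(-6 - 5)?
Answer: 43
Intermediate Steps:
L(N) = 9 + N + 2*N² (L(N) = 9 + ((N² + N*N) + N) = 9 + ((N² + N²) + N) = 9 + (2*N² + N) = 9 + (N + 2*N²) = 9 + N + 2*N²)
F = -33 (F = 3*(-11) = -33)
v(p, t) = 5 - p*(12 + t + 2*t²) (v(p, t) = 5 - p*(3 + (9 + t + 2*t²)) = 5 - p*(12 + t + 2*t²))
-43*(F + v(-1, m(0))) = -43*(-33 + (5 - 3*(-1) - 1*(-1)*(9 - 3 + 2*(-3)²))) = -43*(-33 + (5 + 3 - 1*(-1)*(9 - 3 + 2*9))) = -43*(-33 + (5 + 3 - 1*(-1)*(9 - 3 + 18))) = -43*(-33 + (5 + 3 - 1*(-1)*24)) = -43*(-33 + (5 + 3 + 24)) = -43*(-33 + 32) = -43*(-1) = 43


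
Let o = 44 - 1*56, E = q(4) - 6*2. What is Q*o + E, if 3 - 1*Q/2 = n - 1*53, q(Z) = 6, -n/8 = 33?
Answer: -7686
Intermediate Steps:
n = -264 (n = -8*33 = -264)
Q = 640 (Q = 6 - 2*(-264 - 1*53) = 6 - 2*(-264 - 53) = 6 - 2*(-317) = 6 + 634 = 640)
E = -6 (E = 6 - 6*2 = 6 - 12 = -6)
o = -12 (o = 44 - 56 = -12)
Q*o + E = 640*(-12) - 6 = -7680 - 6 = -7686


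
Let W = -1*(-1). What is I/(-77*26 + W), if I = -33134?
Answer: 33134/2001 ≈ 16.559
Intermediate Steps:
W = 1
I/(-77*26 + W) = -33134/(-77*26 + 1) = -33134/(-2002 + 1) = -33134/(-2001) = -33134*(-1/2001) = 33134/2001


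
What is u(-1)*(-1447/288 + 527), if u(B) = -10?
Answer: -751645/144 ≈ -5219.8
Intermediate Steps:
u(-1)*(-1447/288 + 527) = -10*(-1447/288 + 527) = -10*150329/288 = -751645/144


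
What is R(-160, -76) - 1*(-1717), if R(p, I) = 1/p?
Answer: 274719/160 ≈ 1717.0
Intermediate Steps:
R(-160, -76) - 1*(-1717) = 1/(-160) - 1*(-1717) = -1/160 + 1717 = 274719/160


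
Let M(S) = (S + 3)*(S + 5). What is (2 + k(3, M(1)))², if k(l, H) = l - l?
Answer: 4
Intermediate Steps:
M(S) = (3 + S)*(5 + S)
k(l, H) = 0
(2 + k(3, M(1)))² = (2 + 0)² = 2² = 4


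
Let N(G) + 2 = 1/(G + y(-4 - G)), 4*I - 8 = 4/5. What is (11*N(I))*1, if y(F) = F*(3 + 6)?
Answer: -5951/268 ≈ -22.205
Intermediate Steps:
y(F) = 9*F (y(F) = F*9 = 9*F)
I = 11/5 (I = 2 + (4/5)/4 = 2 + (4*(⅕))/4 = 2 + (¼)*(⅘) = 2 + ⅕ = 11/5 ≈ 2.2000)
N(G) = -2 + 1/(-36 - 8*G) (N(G) = -2 + 1/(G + 9*(-4 - G)) = -2 + 1/(G + (-36 - 9*G)) = -2 + 1/(-36 - 8*G))
(11*N(I))*1 = (11*((73 + 16*(11/5))/(4*(-9 - 2*11/5))))*1 = (11*((73 + 176/5)/(4*(-9 - 22/5))))*1 = (11*((¼)*(541/5)/(-67/5)))*1 = (11*((¼)*(-5/67)*(541/5)))*1 = (11*(-541/268))*1 = -5951/268*1 = -5951/268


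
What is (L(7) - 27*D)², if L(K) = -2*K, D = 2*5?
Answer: 80656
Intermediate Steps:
D = 10
(L(7) - 27*D)² = (-2*7 - 27*10)² = (-14 - 270)² = (-284)² = 80656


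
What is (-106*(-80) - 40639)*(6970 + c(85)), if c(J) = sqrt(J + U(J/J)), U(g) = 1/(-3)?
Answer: -224148230 - 32159*sqrt(762)/3 ≈ -2.2444e+8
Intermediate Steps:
U(g) = -1/3 (U(g) = 1*(-1/3) = -1/3)
c(J) = sqrt(-1/3 + J) (c(J) = sqrt(J - 1/3) = sqrt(-1/3 + J))
(-106*(-80) - 40639)*(6970 + c(85)) = (-106*(-80) - 40639)*(6970 + sqrt(-3 + 9*85)/3) = (8480 - 40639)*(6970 + sqrt(-3 + 765)/3) = -32159*(6970 + sqrt(762)/3) = -224148230 - 32159*sqrt(762)/3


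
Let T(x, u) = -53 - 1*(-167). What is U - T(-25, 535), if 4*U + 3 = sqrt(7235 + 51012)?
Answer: -459/4 + sqrt(58247)/4 ≈ -54.414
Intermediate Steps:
T(x, u) = 114 (T(x, u) = -53 + 167 = 114)
U = -3/4 + sqrt(58247)/4 (U = -3/4 + sqrt(7235 + 51012)/4 = -3/4 + sqrt(58247)/4 ≈ 59.586)
U - T(-25, 535) = (-3/4 + sqrt(58247)/4) - 1*114 = (-3/4 + sqrt(58247)/4) - 114 = -459/4 + sqrt(58247)/4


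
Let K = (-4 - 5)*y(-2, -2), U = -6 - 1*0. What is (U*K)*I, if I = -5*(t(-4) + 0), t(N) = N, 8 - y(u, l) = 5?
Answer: 3240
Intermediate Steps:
U = -6 (U = -6 + 0 = -6)
y(u, l) = 3 (y(u, l) = 8 - 1*5 = 8 - 5 = 3)
I = 20 (I = -5*(-4 + 0) = -5*(-4) = 20)
K = -27 (K = (-4 - 5)*3 = -9*3 = -27)
(U*K)*I = -6*(-27)*20 = 162*20 = 3240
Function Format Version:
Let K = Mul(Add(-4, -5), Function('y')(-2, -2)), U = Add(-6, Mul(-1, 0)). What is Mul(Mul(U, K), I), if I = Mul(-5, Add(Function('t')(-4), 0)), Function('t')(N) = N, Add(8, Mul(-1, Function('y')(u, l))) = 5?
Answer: 3240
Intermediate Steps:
U = -6 (U = Add(-6, 0) = -6)
Function('y')(u, l) = 3 (Function('y')(u, l) = Add(8, Mul(-1, 5)) = Add(8, -5) = 3)
I = 20 (I = Mul(-5, Add(-4, 0)) = Mul(-5, -4) = 20)
K = -27 (K = Mul(Add(-4, -5), 3) = Mul(-9, 3) = -27)
Mul(Mul(U, K), I) = Mul(Mul(-6, -27), 20) = Mul(162, 20) = 3240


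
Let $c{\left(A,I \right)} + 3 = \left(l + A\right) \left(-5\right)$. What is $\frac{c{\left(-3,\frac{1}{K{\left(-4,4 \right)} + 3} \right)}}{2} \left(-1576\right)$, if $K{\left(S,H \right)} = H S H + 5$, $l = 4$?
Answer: $6304$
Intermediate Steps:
$K{\left(S,H \right)} = 5 + S H^{2}$ ($K{\left(S,H \right)} = S H^{2} + 5 = 5 + S H^{2}$)
$c{\left(A,I \right)} = -23 - 5 A$ ($c{\left(A,I \right)} = -3 + \left(4 + A\right) \left(-5\right) = -3 - \left(20 + 5 A\right) = -23 - 5 A$)
$\frac{c{\left(-3,\frac{1}{K{\left(-4,4 \right)} + 3} \right)}}{2} \left(-1576\right) = \frac{-23 - -15}{2} \left(-1576\right) = \left(-23 + 15\right) \frac{1}{2} \left(-1576\right) = \left(-8\right) \frac{1}{2} \left(-1576\right) = \left(-4\right) \left(-1576\right) = 6304$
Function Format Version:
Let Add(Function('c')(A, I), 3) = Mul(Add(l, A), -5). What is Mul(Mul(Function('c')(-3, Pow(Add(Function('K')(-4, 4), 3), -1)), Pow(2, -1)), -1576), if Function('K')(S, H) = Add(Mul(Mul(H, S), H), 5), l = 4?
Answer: 6304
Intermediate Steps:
Function('K')(S, H) = Add(5, Mul(S, Pow(H, 2))) (Function('K')(S, H) = Add(Mul(S, Pow(H, 2)), 5) = Add(5, Mul(S, Pow(H, 2))))
Function('c')(A, I) = Add(-23, Mul(-5, A)) (Function('c')(A, I) = Add(-3, Mul(Add(4, A), -5)) = Add(-3, Add(-20, Mul(-5, A))) = Add(-23, Mul(-5, A)))
Mul(Mul(Function('c')(-3, Pow(Add(Function('K')(-4, 4), 3), -1)), Pow(2, -1)), -1576) = Mul(Mul(Add(-23, Mul(-5, -3)), Pow(2, -1)), -1576) = Mul(Mul(Add(-23, 15), Rational(1, 2)), -1576) = Mul(Mul(-8, Rational(1, 2)), -1576) = Mul(-4, -1576) = 6304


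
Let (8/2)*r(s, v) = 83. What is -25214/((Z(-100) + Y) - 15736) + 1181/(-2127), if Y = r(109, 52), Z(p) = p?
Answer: 46603157/44852049 ≈ 1.0390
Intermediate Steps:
r(s, v) = 83/4 (r(s, v) = (¼)*83 = 83/4)
Y = 83/4 ≈ 20.750
-25214/((Z(-100) + Y) - 15736) + 1181/(-2127) = -25214/((-100 + 83/4) - 15736) + 1181/(-2127) = -25214/(-317/4 - 15736) + 1181*(-1/2127) = -25214/(-63261/4) - 1181/2127 = -25214*(-4/63261) - 1181/2127 = 100856/63261 - 1181/2127 = 46603157/44852049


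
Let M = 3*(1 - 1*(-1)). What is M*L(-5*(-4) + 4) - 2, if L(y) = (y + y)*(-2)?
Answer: -578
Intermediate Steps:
M = 6 (M = 3*(1 + 1) = 3*2 = 6)
L(y) = -4*y (L(y) = (2*y)*(-2) = -4*y)
M*L(-5*(-4) + 4) - 2 = 6*(-4*(-5*(-4) + 4)) - 2 = 6*(-4*(20 + 4)) - 2 = 6*(-4*24) - 2 = 6*(-96) - 2 = -576 - 2 = -578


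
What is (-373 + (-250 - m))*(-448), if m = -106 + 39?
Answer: 249088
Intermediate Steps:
m = -67
(-373 + (-250 - m))*(-448) = (-373 + (-250 - 1*(-67)))*(-448) = (-373 + (-250 + 67))*(-448) = (-373 - 183)*(-448) = -556*(-448) = 249088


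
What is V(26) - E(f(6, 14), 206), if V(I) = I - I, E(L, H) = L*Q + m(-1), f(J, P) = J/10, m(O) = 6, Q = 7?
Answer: -51/5 ≈ -10.200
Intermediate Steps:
f(J, P) = J/10 (f(J, P) = J*(⅒) = J/10)
E(L, H) = 6 + 7*L (E(L, H) = L*7 + 6 = 7*L + 6 = 6 + 7*L)
V(I) = 0
V(26) - E(f(6, 14), 206) = 0 - (6 + 7*((⅒)*6)) = 0 - (6 + 7*(⅗)) = 0 - (6 + 21/5) = 0 - 1*51/5 = 0 - 51/5 = -51/5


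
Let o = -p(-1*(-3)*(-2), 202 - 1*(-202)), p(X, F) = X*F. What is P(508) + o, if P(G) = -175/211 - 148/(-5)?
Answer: 2587673/1055 ≈ 2452.8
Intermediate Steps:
P(G) = 30353/1055 (P(G) = -175*1/211 - 148*(-1/5) = -175/211 + 148/5 = 30353/1055)
p(X, F) = F*X
o = 2424 (o = -(202 - 1*(-202))*-1*(-3)*(-2) = -(202 + 202)*3*(-2) = -404*(-6) = -1*(-2424) = 2424)
P(508) + o = 30353/1055 + 2424 = 2587673/1055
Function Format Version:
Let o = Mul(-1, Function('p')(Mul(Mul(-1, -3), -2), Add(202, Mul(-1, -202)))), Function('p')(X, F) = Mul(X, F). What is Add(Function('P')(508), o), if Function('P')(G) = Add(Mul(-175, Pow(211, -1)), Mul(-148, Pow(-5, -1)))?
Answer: Rational(2587673, 1055) ≈ 2452.8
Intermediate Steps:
Function('P')(G) = Rational(30353, 1055) (Function('P')(G) = Add(Mul(-175, Rational(1, 211)), Mul(-148, Rational(-1, 5))) = Add(Rational(-175, 211), Rational(148, 5)) = Rational(30353, 1055))
Function('p')(X, F) = Mul(F, X)
o = 2424 (o = Mul(-1, Mul(Add(202, Mul(-1, -202)), Mul(Mul(-1, -3), -2))) = Mul(-1, Mul(Add(202, 202), Mul(3, -2))) = Mul(-1, Mul(404, -6)) = Mul(-1, -2424) = 2424)
Add(Function('P')(508), o) = Add(Rational(30353, 1055), 2424) = Rational(2587673, 1055)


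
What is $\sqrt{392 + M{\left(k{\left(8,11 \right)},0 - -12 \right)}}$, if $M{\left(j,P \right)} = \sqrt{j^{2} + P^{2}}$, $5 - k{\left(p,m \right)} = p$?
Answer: $\sqrt{392 + 3 \sqrt{17}} \approx 20.109$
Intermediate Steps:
$k{\left(p,m \right)} = 5 - p$
$M{\left(j,P \right)} = \sqrt{P^{2} + j^{2}}$
$\sqrt{392 + M{\left(k{\left(8,11 \right)},0 - -12 \right)}} = \sqrt{392 + \sqrt{\left(0 - -12\right)^{2} + \left(5 - 8\right)^{2}}} = \sqrt{392 + \sqrt{\left(0 + 12\right)^{2} + \left(5 - 8\right)^{2}}} = \sqrt{392 + \sqrt{12^{2} + \left(-3\right)^{2}}} = \sqrt{392 + \sqrt{144 + 9}} = \sqrt{392 + \sqrt{153}} = \sqrt{392 + 3 \sqrt{17}}$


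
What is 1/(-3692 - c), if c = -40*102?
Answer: 1/388 ≈ 0.0025773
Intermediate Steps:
c = -4080
1/(-3692 - c) = 1/(-3692 - 1*(-4080)) = 1/(-3692 + 4080) = 1/388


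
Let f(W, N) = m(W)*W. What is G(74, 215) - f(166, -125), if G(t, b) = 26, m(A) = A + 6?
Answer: -28526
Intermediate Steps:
m(A) = 6 + A
f(W, N) = W*(6 + W) (f(W, N) = (6 + W)*W = W*(6 + W))
G(74, 215) - f(166, -125) = 26 - 166*(6 + 166) = 26 - 166*172 = 26 - 1*28552 = 26 - 28552 = -28526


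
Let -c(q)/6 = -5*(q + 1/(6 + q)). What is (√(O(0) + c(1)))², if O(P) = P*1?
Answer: 240/7 ≈ 34.286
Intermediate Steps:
O(P) = P
c(q) = 30*q + 30/(6 + q) (c(q) = -(-30)*(q + 1/(6 + q)) = -6*(-5*q - 5/(6 + q)) = 30*q + 30/(6 + q))
(√(O(0) + c(1)))² = (√(0 + 30*(1 + 1² + 6*1)/(6 + 1)))² = (√(0 + 30*(1 + 1 + 6)/7))² = (√(0 + 30*(⅐)*8))² = (√(0 + 240/7))² = (√(240/7))² = (4*√105/7)² = 240/7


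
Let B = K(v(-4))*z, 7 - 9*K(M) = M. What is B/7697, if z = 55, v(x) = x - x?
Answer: 385/69273 ≈ 0.0055577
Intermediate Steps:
v(x) = 0
K(M) = 7/9 - M/9
B = 385/9 (B = (7/9 - 1/9*0)*55 = (7/9 + 0)*55 = (7/9)*55 = 385/9 ≈ 42.778)
B/7697 = (385/9)/7697 = (385/9)*(1/7697) = 385/69273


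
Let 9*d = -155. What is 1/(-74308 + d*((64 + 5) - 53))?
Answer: -9/671252 ≈ -1.3408e-5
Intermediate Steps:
d = -155/9 (d = (1/9)*(-155) = -155/9 ≈ -17.222)
1/(-74308 + d*((64 + 5) - 53)) = 1/(-74308 - 155*((64 + 5) - 53)/9) = 1/(-74308 - 155*(69 - 53)/9) = 1/(-74308 - 155/9*16) = 1/(-74308 - 2480/9) = 1/(-671252/9) = -9/671252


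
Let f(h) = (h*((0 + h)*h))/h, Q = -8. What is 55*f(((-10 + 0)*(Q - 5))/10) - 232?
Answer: 9063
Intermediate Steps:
f(h) = h² (f(h) = (h*(h*h))/h = (h*h²)/h = h³/h = h²)
55*f(((-10 + 0)*(Q - 5))/10) - 232 = 55*(((-10 + 0)*(-8 - 5))/10)² - 232 = 55*(-10*(-13)*(⅒))² - 232 = 55*(130*(⅒))² - 232 = 55*13² - 232 = 55*169 - 232 = 9295 - 232 = 9063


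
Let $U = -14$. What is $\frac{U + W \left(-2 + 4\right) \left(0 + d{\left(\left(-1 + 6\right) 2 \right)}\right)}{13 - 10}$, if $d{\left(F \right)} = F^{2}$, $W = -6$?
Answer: $- \frac{1214}{3} \approx -404.67$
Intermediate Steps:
$\frac{U + W \left(-2 + 4\right) \left(0 + d{\left(\left(-1 + 6\right) 2 \right)}\right)}{13 - 10} = \frac{-14 - 6 \left(-2 + 4\right) \left(0 + \left(\left(-1 + 6\right) 2\right)^{2}\right)}{13 - 10} = \frac{-14 - 6 \cdot 2 \left(0 + \left(5 \cdot 2\right)^{2}\right)}{3} = \left(-14 - 6 \cdot 2 \left(0 + 10^{2}\right)\right) \frac{1}{3} = \left(-14 - 6 \cdot 2 \left(0 + 100\right)\right) \frac{1}{3} = \left(-14 - 6 \cdot 2 \cdot 100\right) \frac{1}{3} = \left(-14 - 1200\right) \frac{1}{3} = \left(-1214\right) \frac{1}{3} = - \frac{1214}{3}$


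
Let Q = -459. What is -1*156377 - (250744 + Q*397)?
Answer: -224898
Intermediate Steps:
-1*156377 - (250744 + Q*397) = -1*156377 - (250744 - 459*397) = -156377 - (250744 - 182223) = -156377 - 1*68521 = -156377 - 68521 = -224898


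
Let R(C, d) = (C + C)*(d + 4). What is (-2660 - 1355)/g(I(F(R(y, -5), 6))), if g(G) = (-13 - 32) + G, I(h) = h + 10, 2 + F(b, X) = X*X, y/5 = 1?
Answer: 4015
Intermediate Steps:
y = 5 (y = 5*1 = 5)
R(C, d) = 2*C*(4 + d) (R(C, d) = (2*C)*(4 + d) = 2*C*(4 + d))
F(b, X) = -2 + X² (F(b, X) = -2 + X*X = -2 + X²)
I(h) = 10 + h
g(G) = -45 + G
(-2660 - 1355)/g(I(F(R(y, -5), 6))) = (-2660 - 1355)/(-45 + (10 + (-2 + 6²))) = -4015/(-45 + (10 + (-2 + 36))) = -4015/(-45 + (10 + 34)) = -4015/(-45 + 44) = -4015/(-1) = -4015*(-1) = 4015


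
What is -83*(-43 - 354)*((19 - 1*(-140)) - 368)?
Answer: -6886759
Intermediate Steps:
-83*(-43 - 354)*((19 - 1*(-140)) - 368) = -(-32951)*((19 + 140) - 368) = -(-32951)*(159 - 368) = -(-32951)*(-209) = -83*82973 = -6886759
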